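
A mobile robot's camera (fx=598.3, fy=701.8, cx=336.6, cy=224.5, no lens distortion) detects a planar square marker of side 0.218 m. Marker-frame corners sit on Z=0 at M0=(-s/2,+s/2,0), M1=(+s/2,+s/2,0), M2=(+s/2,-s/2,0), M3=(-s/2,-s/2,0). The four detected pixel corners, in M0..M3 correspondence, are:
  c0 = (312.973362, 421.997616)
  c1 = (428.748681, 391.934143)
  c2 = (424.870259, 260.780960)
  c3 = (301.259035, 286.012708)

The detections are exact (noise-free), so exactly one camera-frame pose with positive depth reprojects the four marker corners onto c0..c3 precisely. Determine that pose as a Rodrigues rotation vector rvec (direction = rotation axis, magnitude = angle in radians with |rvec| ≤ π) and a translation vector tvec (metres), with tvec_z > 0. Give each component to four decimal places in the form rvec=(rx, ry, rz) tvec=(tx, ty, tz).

rvec=(0.2889, -0.2564, -0.1158) tvec=(0.0553, 0.1732, 1.0353)

Intrinsics K: fx=598.3, fy=701.8, cx=336.6, cy=224.5
Marker side s = 0.218 m; corners in marker frame (Z=0):
  M0 = (-0.1090, +0.1090, 0)
  M1 = (+0.1090, +0.1090, 0)
  M2 = (+0.1090, -0.1090, 0)
  M3 = (-0.1090, -0.1090, 0)
Detected image corners:
  c0 = (312.973362, 421.997616) px
  c1 = (428.748681, 391.934143) px
  c2 = (424.870259, 260.780960) px
  c3 = (301.259035, 286.012708) px
Planar DLT: solve 8×8 A·h = b for H (H[2,2]=1):
  H  [+631.08146 +140.14360 +368.55235]
  H  [-50.60710 +709.60148 +341.92160]
  H  [+0.22506 +0.28565 +1.00000]
B = K⁻¹H; ‖b₁‖=0.965880, ‖b₂‖=0.965880; λ = 2/(‖b₁‖+‖b₂‖) = 1.035326, sign → tz>0 ⇒ λ=+1.035326
r₁ = λ·B[:,0] = (+0.96096,-0.14920,+0.23301); r₂ = λ·B[:,1] = (+0.07613,+0.95223,+0.29574)
r₃ = r₁×r₂ = (-0.26600,-0.26645,+0.92642); SVD([r₁ r₂ r₃]) → R = UVᵀ:
  R  [+0.96096 +0.07613 -0.26600]
  R  [-0.14920 +0.95223 -0.26645]
  R  [+0.23301 +0.29574 +0.92642]
t = (+0.05529, +0.17323, +1.03533) m
tr R = 2.839607; θ = arccos((tr R − 1)/2) = 0.403217 rad = 23.103°
axis k = ((R−Rᵀ)₃₂, (R−Rᵀ)₁₃, (R−Rᵀ)₂₁) / (2 sinθ) = (+0.716383, -0.635886, -0.287131)
rvec = θ·k = (+0.288858, -0.256400, -0.115776)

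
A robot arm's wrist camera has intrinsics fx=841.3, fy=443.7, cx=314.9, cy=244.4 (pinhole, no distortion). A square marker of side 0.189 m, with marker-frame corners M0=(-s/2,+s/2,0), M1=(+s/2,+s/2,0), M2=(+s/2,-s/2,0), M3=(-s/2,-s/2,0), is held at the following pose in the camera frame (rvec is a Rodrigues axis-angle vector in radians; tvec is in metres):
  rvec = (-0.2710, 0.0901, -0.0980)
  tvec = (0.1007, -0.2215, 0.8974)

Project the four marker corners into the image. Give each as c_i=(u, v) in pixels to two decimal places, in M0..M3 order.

c0=(329.26, 183.50) c1=(511.79, 171.96) c2=(486.11, 88.23) c3=(314.05, 100.42)

Intrinsics K: fx=841.3, fy=443.7, cx=314.9, cy=244.4
Marker side s = 0.189 m; corners in marker frame (Z=0):
  M0 = (-0.0945, +0.0945, 0)
  M1 = (+0.0945, +0.0945, 0)
  M2 = (+0.0945, -0.0945, 0)
  M3 = (-0.0945, -0.0945, 0)
rvec = (-0.2710, 0.0901, -0.0980), |rvec| = θ = 0.30193 rad = 17.299°
Rodrigues: sinθ=0.29737, 1−cosθ=0.04524; R = I + sinθ·[k]× + (1−cosθ)·[k]×²:
    [+0.99121 +0.08440 +0.10192]
    [-0.10863 +0.95879 +0.26252]
    [-0.07556 -0.27128 +0.95953]
t = (0.1007, -0.2215, 0.8974) m
M0: Pc = R·M0+t = (+0.01501, -0.12063, +0.87890); u = 841.3·(+0.01501)/0.87890 + 314.9 = 329.2649, v = 443.7·(-0.12063)/0.87890 + 244.4 = 183.5028
M1: Pc = R·M1+t = (+0.20234, -0.14116, +0.86462); u = 841.3·(+0.20234)/0.86462 + 314.9 = 511.7866, v = 443.7·(-0.14116)/0.86462 + 244.4 = 171.9607
M2: Pc = R·M2+t = (+0.18639, -0.32237, +0.91590); u = 841.3·(+0.18639)/0.91590 + 314.9 = 486.1121, v = 443.7·(-0.32237)/0.91590 + 244.4 = 88.2290
M3: Pc = R·M3+t = (-0.00094, -0.30184, +0.93018); u = 841.3·(-0.00094)/0.93018 + 314.9 = 314.0453, v = 443.7·(-0.30184)/0.93018 + 244.4 = 100.4205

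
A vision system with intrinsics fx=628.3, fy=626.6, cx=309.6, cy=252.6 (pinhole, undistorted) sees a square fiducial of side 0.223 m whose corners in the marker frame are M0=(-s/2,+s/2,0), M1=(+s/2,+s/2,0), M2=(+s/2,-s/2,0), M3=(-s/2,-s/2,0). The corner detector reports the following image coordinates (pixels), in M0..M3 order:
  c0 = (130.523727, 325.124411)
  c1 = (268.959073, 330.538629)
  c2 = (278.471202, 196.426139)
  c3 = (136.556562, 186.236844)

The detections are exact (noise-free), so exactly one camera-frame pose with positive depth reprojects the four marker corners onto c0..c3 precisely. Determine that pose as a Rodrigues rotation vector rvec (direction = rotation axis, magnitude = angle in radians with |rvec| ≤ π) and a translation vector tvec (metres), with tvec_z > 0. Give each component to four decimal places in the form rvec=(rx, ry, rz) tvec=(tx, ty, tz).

rvec=(0.1270, -0.1486, 0.0679) tvec=(-0.1689, 0.0129, 1.0120)

Intrinsics K: fx=628.3, fy=626.6, cx=309.6, cy=252.6
Marker side s = 0.223 m; corners in marker frame (Z=0):
  M0 = (-0.1115, +0.1115, 0)
  M1 = (+0.1115, +0.1115, 0)
  M2 = (+0.1115, -0.1115, 0)
  M3 = (-0.1115, -0.1115, 0)
Detected image corners:
  c0 = (130.523727, 325.124411) px
  c1 = (268.959073, 330.538629) px
  c2 = (278.471202, 196.426139) px
  c3 = (136.556562, 186.236844) px
Planar DLT: solve 8×8 A·h = b for H (H[2,2]=1):
  H  [+659.03439 -10.62585 +204.74828]
  H  [+73.78866 +642.98093 +260.55709]
  H  [+0.15003 +0.11962 +1.00000]
B = K⁻¹H; ‖b₁‖=0.988124, ‖b₂‖=0.988124; λ = 2/(‖b₁‖+‖b₂‖) = 1.012019, sign → tz>0 ⇒ λ=+1.012019
r₁ = λ·B[:,0] = (+0.98670,+0.05797,+0.15184); r₂ = λ·B[:,1] = (-0.07677,+0.98967,+0.12106)
r₃ = r₁×r₂ = (-0.14325,-0.13111,+0.98096); SVD([r₁ r₂ r₃]) → R = UVᵀ:
  R  [+0.98670 -0.07677 -0.14325]
  R  [+0.05797 +0.98967 -0.13111]
  R  [+0.15184 +0.12106 +0.98096]
t = (-0.16889, +0.01285, +1.01202) m
tr R = 2.957340; θ = arccos((tr R − 1)/2) = 0.206912 rad = 11.855°
axis k = ((R−Rᵀ)₃₂, (R−Rᵀ)₁₃, (R−Rᵀ)₂₁) / (2 sinθ) = (+0.613737, -0.718189, +0.327921)
rvec = θ·k = (+0.126990, -0.148602, +0.067851)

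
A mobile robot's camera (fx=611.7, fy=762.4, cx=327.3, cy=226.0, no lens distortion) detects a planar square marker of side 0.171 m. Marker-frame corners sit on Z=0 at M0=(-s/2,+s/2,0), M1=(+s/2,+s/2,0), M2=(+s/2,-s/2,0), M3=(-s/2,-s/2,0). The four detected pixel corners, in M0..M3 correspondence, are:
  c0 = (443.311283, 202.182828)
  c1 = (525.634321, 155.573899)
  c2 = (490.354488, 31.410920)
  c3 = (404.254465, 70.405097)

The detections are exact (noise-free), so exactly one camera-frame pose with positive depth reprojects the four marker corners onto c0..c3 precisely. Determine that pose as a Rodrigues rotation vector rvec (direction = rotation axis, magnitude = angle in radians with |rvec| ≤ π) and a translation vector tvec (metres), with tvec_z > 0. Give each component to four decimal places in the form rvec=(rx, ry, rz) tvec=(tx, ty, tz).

rvec=(0.0195, -0.3870, -0.3835) tvec=(0.2199, -0.1401, 0.9599)

Intrinsics K: fx=611.7, fy=762.4, cx=327.3, cy=226.0
Marker side s = 0.171 m; corners in marker frame (Z=0):
  M0 = (-0.0855, +0.0855, 0)
  M1 = (+0.0855, +0.0855, 0)
  M2 = (+0.0855, -0.0855, 0)
  M3 = (-0.0855, -0.0855, 0)
Detected image corners:
  c0 = (443.311283, 202.182828) px
  c1 = (525.634321, 155.573899) px
  c2 = (490.354488, 31.410920) px
  c3 = (404.254465, 70.405097) px
Planar DLT: solve 8×8 A·h = b for H (H[2,2]=1):
  H  [+669.25349 +261.12858 +467.40592]
  H  [-206.86180 +758.52445 +114.71668]
  H  [+0.37966 +0.09472 +1.00000]
B = K⁻¹H; ‖b₁‖=1.041769, ‖b₂‖=1.041769; λ = 2/(‖b₁‖+‖b₂‖) = 0.959906, sign → tz>0 ⇒ λ=+0.959906
r₁ = λ·B[:,0] = (+0.85522,-0.36848,+0.36443); r₂ = λ·B[:,1] = (+0.36113,+0.92807,+0.09092)
r₃ = r₁×r₂ = (-0.37173,+0.05385,+0.92678); SVD([r₁ r₂ r₃]) → R = UVᵀ:
  R  [+0.85522 +0.36113 -0.37173]
  R  [-0.36848 +0.92807 +0.05385]
  R  [+0.36443 +0.09092 +0.92678]
t = (+0.21986, -0.14011, +0.95991) m
tr R = 2.710078; θ = arccos((tr R − 1)/2) = 0.545170 rad = 31.236°
axis k = ((R−Rᵀ)₃₂, (R−Rᵀ)₁₃, (R−Rᵀ)₂₁) / (2 sinθ) = (+0.035745, -0.709807, -0.703488)
rvec = θ·k = (+0.019487, -0.386966, -0.383521)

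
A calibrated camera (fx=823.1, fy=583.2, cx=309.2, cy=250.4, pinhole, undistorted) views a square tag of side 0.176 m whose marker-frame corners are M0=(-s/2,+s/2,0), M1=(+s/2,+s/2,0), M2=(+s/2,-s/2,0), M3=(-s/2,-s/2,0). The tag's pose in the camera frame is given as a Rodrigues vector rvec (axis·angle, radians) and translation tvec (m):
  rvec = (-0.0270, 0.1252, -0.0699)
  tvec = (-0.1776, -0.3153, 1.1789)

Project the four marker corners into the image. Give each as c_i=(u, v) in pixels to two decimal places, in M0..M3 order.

Intrinsics K: fx=823.1, fy=583.2, cx=309.2, cy=250.4
Marker side s = 0.176 m; corners in marker frame (Z=0):
  M0 = (-0.0880, +0.0880, 0)
  M1 = (+0.0880, +0.0880, 0)
  M2 = (+0.0880, -0.0880, 0)
  M3 = (-0.0880, -0.0880, 0)
rvec = (-0.0270, 0.1252, -0.0699), |rvec| = θ = 0.14591 rad = 8.360°
Rodrigues: sinθ=0.14539, 1−cosθ=0.01063; R = I + sinθ·[k]× + (1−cosθ)·[k]×²:
    [+0.98974 +0.06797 +0.12570]
    [-0.07134 +0.99720 +0.02254]
    [-0.12381 -0.03127 +0.99181]
t = (-0.1776, -0.3153, 1.1789) m
M0: Pc = R·M0+t = (-0.25872, -0.22127, +1.18704); u = 823.1·(-0.25872)/1.18704 + 309.2 = 129.8055, v = 583.2·(-0.22127)/1.18704 + 250.4 = 141.6896
M1: Pc = R·M1+t = (-0.08452, -0.23382, +1.16525); u = 823.1·(-0.08452)/1.16525 + 309.2 = 249.4960, v = 583.2·(-0.23382)/1.16525 + 250.4 = 133.3726
M2: Pc = R·M2+t = (-0.09648, -0.40933, +1.17076); u = 823.1·(-0.09648)/1.17076 + 309.2 = 241.3669, v = 583.2·(-0.40933)/1.17076 + 250.4 = 46.4959
M3: Pc = R·M3+t = (-0.27068, -0.39678, +1.19255); u = 823.1·(-0.27068)/1.19255 + 309.2 = 122.3773, v = 583.2·(-0.39678)/1.19255 + 250.4 = 56.3621

c0=(129.81, 141.69) c1=(249.50, 133.37) c2=(241.37, 46.50) c3=(122.38, 56.36)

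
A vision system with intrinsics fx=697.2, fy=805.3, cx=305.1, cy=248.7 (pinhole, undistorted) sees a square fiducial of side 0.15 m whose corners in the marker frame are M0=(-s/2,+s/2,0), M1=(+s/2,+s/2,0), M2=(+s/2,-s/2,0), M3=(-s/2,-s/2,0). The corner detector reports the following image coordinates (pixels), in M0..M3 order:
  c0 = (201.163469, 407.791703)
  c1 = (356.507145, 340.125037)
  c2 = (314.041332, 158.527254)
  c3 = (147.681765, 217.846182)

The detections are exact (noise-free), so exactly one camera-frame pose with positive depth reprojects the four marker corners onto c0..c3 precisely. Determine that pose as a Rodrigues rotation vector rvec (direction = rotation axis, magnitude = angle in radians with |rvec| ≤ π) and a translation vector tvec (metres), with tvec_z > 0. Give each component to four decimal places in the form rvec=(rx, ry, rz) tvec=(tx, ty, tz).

Intrinsics K: fx=697.2, fy=805.3, cx=305.1, cy=248.7
Marker side s = 0.15 m; corners in marker frame (Z=0):
  M0 = (-0.0750, +0.0750, 0)
  M1 = (+0.0750, +0.0750, 0)
  M2 = (+0.0750, -0.0750, 0)
  M3 = (-0.0750, -0.0750, 0)
Detected image corners:
  c0 = (201.163469, 407.791703) px
  c1 = (356.507145, 340.125037) px
  c2 = (314.041332, 158.527254) px
  c3 = (147.681765, 217.846182) px
Planar DLT: solve 8×8 A·h = b for H (H[2,2]=1):
  H  [+1176.79789 +403.61444 +257.94196]
  H  [-307.76646 +1331.28203 +282.40965]
  H  [+0.41347 +0.33325 +1.00000]
B = K⁻¹H; ‖b₁‖=1.643725, ‖b₂‖=1.643725; λ = 2/(‖b₁‖+‖b₂‖) = 0.608374, sign → tz>0 ⇒ λ=+0.608374
r₁ = λ·B[:,0] = (+0.91679,-0.31019,+0.25154); r₂ = λ·B[:,1] = (+0.26347,+0.94312,+0.20274)
r₃ = r₁×r₂ = (-0.30012,-0.11960,+0.94637); SVD([r₁ r₂ r₃]) → R = UVᵀ:
  R  [+0.91679 +0.26347 -0.30012]
  R  [-0.31019 +0.94312 -0.11960]
  R  [+0.25154 +0.20274 +0.94637]
t = (-0.04115, +0.02547, +0.60837) m
tr R = 2.806288; θ = arccos((tr R − 1)/2) = 0.443760 rad = 25.426°
axis k = ((R−Rᵀ)₃₂, (R−Rᵀ)₁₃, (R−Rᵀ)₂₁) / (2 sinθ) = (+0.375388, -0.642462, -0.668077)
rvec = θ·k = (+0.166582, -0.285099, -0.296466)

rvec=(0.1666, -0.2851, -0.2965) tvec=(-0.0411, 0.0255, 0.6084)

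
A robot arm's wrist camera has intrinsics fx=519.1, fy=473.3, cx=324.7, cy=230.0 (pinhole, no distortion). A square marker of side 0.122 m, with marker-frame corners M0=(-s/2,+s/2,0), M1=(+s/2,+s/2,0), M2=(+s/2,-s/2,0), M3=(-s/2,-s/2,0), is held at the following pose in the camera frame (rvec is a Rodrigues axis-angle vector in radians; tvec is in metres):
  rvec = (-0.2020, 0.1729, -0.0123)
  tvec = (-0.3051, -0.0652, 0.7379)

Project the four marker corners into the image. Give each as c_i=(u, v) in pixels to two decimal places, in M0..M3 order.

Intrinsics K: fx=519.1, fy=473.3, cx=324.7, cy=230.0
Marker side s = 0.122 m; corners in marker frame (Z=0):
  M0 = (-0.0610, +0.0610, 0)
  M1 = (+0.0610, +0.0610, 0)
  M2 = (+0.0610, -0.0610, 0)
  M3 = (-0.0610, -0.0610, 0)
rvec = (-0.2020, 0.1729, -0.0123), |rvec| = θ = 0.26618 rad = 15.251°
Rodrigues: sinθ=0.26304, 1−cosθ=0.03522; R = I + sinθ·[k]× + (1−cosθ)·[k]×²:
    [+0.98507 -0.00520 +0.17210]
    [-0.02952 +0.97964 +0.19857]
    [-0.16963 -0.20068 +0.96486]
t = (-0.3051, -0.0652, 0.7379) m
M0: Pc = R·M0+t = (-0.36551, -0.00364, +0.73601); u = 519.1·(-0.36551)/0.73601 + 324.7 = 66.9108, v = 473.3·(-0.00364)/0.73601 + 230.0 = 227.6584
M1: Pc = R·M1+t = (-0.24533, -0.00724, +0.71531); u = 519.1·(-0.24533)/0.71531 + 324.7 = 146.6655, v = 473.3·(-0.00724)/0.71531 + 230.0 = 225.2080
M2: Pc = R·M2+t = (-0.24469, -0.12676, +0.73979); u = 519.1·(-0.24469)/0.73979 + 324.7 = 153.0030, v = 473.3·(-0.12676)/0.73979 + 230.0 = 148.9033
M3: Pc = R·M3+t = (-0.36487, -0.12316, +0.76049); u = 519.1·(-0.36487)/0.76049 + 324.7 = 75.6434, v = 473.3·(-0.12316)/0.76049 + 230.0 = 153.3512

c0=(66.91, 227.66) c1=(146.67, 225.21) c2=(153.00, 148.90) c3=(75.64, 153.35)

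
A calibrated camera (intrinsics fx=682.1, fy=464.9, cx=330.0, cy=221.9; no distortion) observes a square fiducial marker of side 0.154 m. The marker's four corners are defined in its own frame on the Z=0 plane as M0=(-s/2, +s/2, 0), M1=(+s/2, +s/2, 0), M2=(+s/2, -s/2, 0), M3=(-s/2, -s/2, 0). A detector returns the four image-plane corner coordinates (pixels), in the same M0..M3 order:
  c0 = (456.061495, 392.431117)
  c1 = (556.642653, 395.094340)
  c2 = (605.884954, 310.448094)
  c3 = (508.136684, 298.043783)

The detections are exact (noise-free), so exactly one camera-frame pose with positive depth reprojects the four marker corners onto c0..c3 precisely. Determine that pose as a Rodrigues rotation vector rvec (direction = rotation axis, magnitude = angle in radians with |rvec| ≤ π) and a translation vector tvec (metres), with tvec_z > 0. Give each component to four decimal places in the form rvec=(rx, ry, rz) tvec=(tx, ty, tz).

Intrinsics K: fx=682.1, fy=464.9, cx=330.0, cy=221.9
Marker side s = 0.154 m; corners in marker frame (Z=0):
  M0 = (-0.0770, +0.0770, 0)
  M1 = (+0.0770, +0.0770, 0)
  M2 = (+0.0770, -0.0770, 0)
  M3 = (-0.0770, -0.0770, 0)
Detected image corners:
  c0 = (456.061495, 392.431117) px
  c1 = (556.642653, 395.094340) px
  c2 = (605.884954, 310.448094) px
  c3 = (508.136684, 298.043783) px
Planar DLT: solve 8×8 A·h = b for H (H[2,2]=1):
  H  [+1012.21125 -239.01215 +533.99700]
  H  [+290.18059 +638.30819 +349.78500]
  H  [+0.69245 +0.16824 +1.00000]
B = K⁻¹H; ‖b₁‖=1.373254, ‖b₂‖=1.373254; λ = 2/(‖b₁‖+‖b₂‖) = 0.728197, sign → tz>0 ⇒ λ=+0.728197
r₁ = λ·B[:,0] = (+0.83666,+0.21385,+0.50424); r₂ = λ·B[:,1] = (-0.31444,+0.94134,+0.12251)
r₃ = r₁×r₂ = (-0.44847,-0.26105,+0.85483); SVD([r₁ r₂ r₃]) → R = UVᵀ:
  R  [+0.83666 -0.31444 -0.44847]
  R  [+0.21385 +0.94134 -0.26105]
  R  [+0.50424 +0.12251 +0.85483]
t = (+0.21778, +0.20031, +0.72820) m
tr R = 2.632831; θ = arccos((tr R − 1)/2) = 0.615620 rad = 35.272°
axis k = ((R−Rᵀ)₃₂, (R−Rᵀ)₁₃, (R−Rᵀ)₂₁) / (2 sinθ) = (+0.332113, -0.824907, +0.457415)
rvec = θ·k = (+0.204455, -0.507829, +0.281594)

rvec=(0.2045, -0.5078, 0.2816) tvec=(0.2178, 0.2003, 0.7282)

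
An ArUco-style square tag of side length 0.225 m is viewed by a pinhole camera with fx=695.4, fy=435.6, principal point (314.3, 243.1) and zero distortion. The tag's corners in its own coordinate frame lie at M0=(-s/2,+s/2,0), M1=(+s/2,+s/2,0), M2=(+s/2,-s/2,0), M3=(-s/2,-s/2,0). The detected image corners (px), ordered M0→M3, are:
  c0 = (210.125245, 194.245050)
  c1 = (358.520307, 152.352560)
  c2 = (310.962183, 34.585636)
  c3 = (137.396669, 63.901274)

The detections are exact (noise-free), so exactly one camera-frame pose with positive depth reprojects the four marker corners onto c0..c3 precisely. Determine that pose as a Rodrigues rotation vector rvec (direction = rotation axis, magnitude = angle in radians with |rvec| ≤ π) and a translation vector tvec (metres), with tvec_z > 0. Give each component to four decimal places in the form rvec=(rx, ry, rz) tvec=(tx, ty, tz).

rvec=(0.2994, -0.5733, -0.3853) tvec=(-0.0606, -0.2361, 0.7932)

Intrinsics K: fx=695.4, fy=435.6, cx=314.3, cy=243.1
Marker side s = 0.225 m; corners in marker frame (Z=0):
  M0 = (-0.1125, +0.1125, 0)
  M1 = (+0.1125, +0.1125, 0)
  M2 = (+0.1125, -0.1125, 0)
  M3 = (-0.1125, -0.1125, 0)
Detected image corners:
  c0 = (210.125245, 194.245050) px
  c1 = (358.520307, 152.352560) px
  c2 = (310.962183, 34.585636) px
  c3 = (137.396669, 63.901274) px
Planar DLT: solve 8×8 A·h = b for H (H[2,2]=1):
  H  [+861.73997 +384.52778 +261.17609]
  H  [-94.41102 +602.43020 +113.41407]
  H  [+0.58708 +0.47559 +1.00000]
B = K⁻¹H; ‖b₁‖=1.260715, ‖b₂‖=1.260715; λ = 2/(‖b₁‖+‖b₂‖) = 0.793200, sign → tz>0 ⇒ λ=+0.793200
r₁ = λ·B[:,0] = (+0.77247,-0.43180,+0.46567); r₂ = λ·B[:,1] = (+0.26811,+0.88646,+0.37723)
r₃ = r₁×r₂ = (-0.57569,-0.16655,+0.80053); SVD([r₁ r₂ r₃]) → R = UVᵀ:
  R  [+0.77247 +0.26811 -0.57569]
  R  [-0.43180 +0.88646 -0.16655]
  R  [+0.46567 +0.37723 +0.80053]
t = (-0.06060, -0.23615, +0.79320) m
tr R = 2.459455; θ = arccos((tr R − 1)/2) = 0.752873 rad = 43.136°
axis k = ((R−Rᵀ)₃₂, (R−Rᵀ)₁₃, (R−Rᵀ)₂₁) / (2 sinθ) = (+0.397657, -0.761516, -0.511823)
rvec = θ·k = (+0.299385, -0.573325, -0.385338)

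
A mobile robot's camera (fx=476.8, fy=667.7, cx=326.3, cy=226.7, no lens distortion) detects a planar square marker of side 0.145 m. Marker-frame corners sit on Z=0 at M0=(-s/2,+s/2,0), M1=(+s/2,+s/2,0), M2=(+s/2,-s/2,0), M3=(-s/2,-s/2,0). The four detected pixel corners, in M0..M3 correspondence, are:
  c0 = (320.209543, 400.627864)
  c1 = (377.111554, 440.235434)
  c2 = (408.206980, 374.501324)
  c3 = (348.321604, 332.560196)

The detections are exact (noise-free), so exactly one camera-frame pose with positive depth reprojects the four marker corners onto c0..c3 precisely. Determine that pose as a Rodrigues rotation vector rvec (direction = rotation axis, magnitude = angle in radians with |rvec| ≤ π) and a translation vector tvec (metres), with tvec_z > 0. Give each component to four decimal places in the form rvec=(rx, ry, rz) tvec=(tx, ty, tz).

Intrinsics K: fx=476.8, fy=667.7, cx=326.3, cy=226.7
Marker side s = 0.145 m; corners in marker frame (Z=0):
  M0 = (-0.0725, +0.0725, 0)
  M1 = (+0.0725, +0.0725, 0)
  M2 = (+0.0725, -0.0725, 0)
  M3 = (-0.0725, -0.0725, 0)
Detected image corners:
  c0 = (320.209543, 400.627864) px
  c1 = (377.111554, 440.235434) px
  c2 = (408.206980, 374.501324) px
  c3 = (348.321604, 332.560196) px
Planar DLT: solve 8×8 A·h = b for H (H[2,2]=1):
  H  [+409.61152 -72.47975 +363.11531]
  H  [+288.62140 +601.59455 +387.88909]
  H  [+0.01972 +0.36234 +1.00000]
B = K⁻¹H; ‖b₁‖=0.946847, ‖b₂‖=0.946847; λ = 2/(‖b₁‖+‖b₂‖) = 1.056136, sign → tz>0 ⇒ λ=+1.056136
r₁ = λ·B[:,0] = (+0.89306,+0.44946,+0.02082); r₂ = λ·B[:,1] = (-0.42244,+0.82164,+0.38269)
r₃ = r₁×r₂ = (+0.15489,-0.35056,+0.92364); SVD([r₁ r₂ r₃]) → R = UVᵀ:
  R  [+0.89306 -0.42244 +0.15489]
  R  [+0.44946 +0.82164 -0.35056]
  R  [+0.02082 +0.38269 +0.92364]
t = (+0.08155, +0.25496, +1.05614) m
tr R = 2.638346; θ = arccos((tr R − 1)/2) = 0.610829 rad = 34.998°
axis k = ((R−Rᵀ)₃₂, (R−Rᵀ)₁₃, (R−Rᵀ)₂₁) / (2 sinθ) = (+0.639219, +0.116874, +0.760092)
rvec = θ·k = (+0.390453, +0.071390, +0.464286)

rvec=(0.3905, 0.0714, 0.4643) tvec=(0.0815, 0.2550, 1.0561)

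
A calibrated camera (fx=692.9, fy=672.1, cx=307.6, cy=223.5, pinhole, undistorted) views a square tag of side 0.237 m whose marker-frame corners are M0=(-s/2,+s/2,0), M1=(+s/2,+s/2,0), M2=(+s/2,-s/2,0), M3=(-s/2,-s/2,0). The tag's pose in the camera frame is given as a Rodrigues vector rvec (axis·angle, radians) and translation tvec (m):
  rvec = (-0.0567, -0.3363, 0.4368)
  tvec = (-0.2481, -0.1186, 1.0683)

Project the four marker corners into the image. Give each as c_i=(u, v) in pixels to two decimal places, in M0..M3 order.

Intrinsics K: fx=692.9, fy=672.1, cx=307.6, cy=223.5
Marker side s = 0.237 m; corners in marker frame (Z=0):
  M0 = (-0.1185, +0.1185, 0)
  M1 = (+0.1185, +0.1185, 0)
  M2 = (+0.1185, -0.1185, 0)
  M3 = (-0.1185, -0.1185, 0)
rvec = (-0.0567, -0.3363, 0.4368), |rvec| = θ = 0.55417 rad = 31.752°
Rodrigues: sinθ=0.52624, 1−cosθ=0.14966; R = I + sinθ·[k]× + (1−cosθ)·[k]×²:
    [+0.85190 -0.40549 -0.33142]
    [+0.42408 +0.90545 -0.01775]
    [+0.30728 -0.12543 +0.94332]
t = (-0.2481, -0.1186, 1.0683) m
M0: Pc = R·M0+t = (-0.39710, -0.06156, +1.01702); u = 692.9·(-0.39710)/1.01702 + 307.6 = 37.0544, v = 672.1·(-0.06156)/1.01702 + 223.5 = 182.8202
M1: Pc = R·M1+t = (-0.19520, +0.03895, +1.08985); u = 692.9·(-0.19520)/1.08985 + 307.6 = 183.4964, v = 672.1·(+0.03895)/1.08985 + 223.5 = 247.5196
M2: Pc = R·M2+t = (-0.09910, -0.17564, +1.11958); u = 692.9·(-0.09910)/1.11958 + 307.6 = 246.2682, v = 672.1·(-0.17564)/1.11958 + 223.5 = 118.0585
M3: Pc = R·M3+t = (-0.30100, -0.27615, +1.04675); u = 692.9·(-0.30100)/1.04675 + 307.6 = 108.3522, v = 672.1·(-0.27615)/1.04675 + 223.5 = 46.1896

c0=(37.05, 182.82) c1=(183.50, 247.52) c2=(246.27, 118.06) c3=(108.35, 46.19)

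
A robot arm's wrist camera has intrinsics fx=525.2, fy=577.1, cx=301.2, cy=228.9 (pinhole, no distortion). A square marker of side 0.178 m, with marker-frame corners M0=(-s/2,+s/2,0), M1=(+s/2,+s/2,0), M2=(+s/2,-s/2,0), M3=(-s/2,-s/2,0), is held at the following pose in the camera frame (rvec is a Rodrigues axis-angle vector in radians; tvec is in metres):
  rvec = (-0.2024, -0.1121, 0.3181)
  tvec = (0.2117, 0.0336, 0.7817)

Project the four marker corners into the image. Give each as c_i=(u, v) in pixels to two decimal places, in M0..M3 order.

c0=(371.47, 295.93) c1=(484.88, 337.60) c2=(510.76, 214.20) c3=(403.26, 172.39)

Intrinsics K: fx=525.2, fy=577.1, cx=301.2, cy=228.9
Marker side s = 0.178 m; corners in marker frame (Z=0):
  M0 = (-0.0890, +0.0890, 0)
  M1 = (+0.0890, +0.0890, 0)
  M2 = (+0.0890, -0.0890, 0)
  M3 = (-0.0890, -0.0890, 0)
rvec = (-0.2024, -0.1121, 0.3181), |rvec| = θ = 0.39334 rad = 22.537°
Rodrigues: sinθ=0.38328, 1−cosθ=0.07637; R = I + sinθ·[k]× + (1−cosθ)·[k]×²:
    [+0.94385 -0.29876 -0.14101]
    [+0.32116 +0.92984 +0.17962]
    [+0.07745 -0.21482 +0.97358]
t = (0.2117, 0.0336, 0.7817) m
M0: Pc = R·M0+t = (+0.10111, +0.08777, +0.75569); u = 525.2·(+0.10111)/0.75569 + 301.2 = 371.4692, v = 577.1·(+0.08777)/0.75569 + 228.9 = 295.9294
M1: Pc = R·M1+t = (+0.26911, +0.14494, +0.76947); u = 525.2·(+0.26911)/0.76947 + 301.2 = 484.8815, v = 577.1·(+0.14494)/0.76947 + 228.9 = 337.6028
M2: Pc = R·M2+t = (+0.32229, -0.02057, +0.80771); u = 525.2·(+0.32229)/0.80771 + 301.2 = 510.7648, v = 577.1·(-0.02057)/0.80771 + 228.9 = 214.2015
M3: Pc = R·M3+t = (+0.15429, -0.07774, +0.79393); u = 525.2·(+0.15429)/0.79393 + 301.2 = 403.2643, v = 577.1·(-0.07774)/0.79393 + 228.9 = 172.3923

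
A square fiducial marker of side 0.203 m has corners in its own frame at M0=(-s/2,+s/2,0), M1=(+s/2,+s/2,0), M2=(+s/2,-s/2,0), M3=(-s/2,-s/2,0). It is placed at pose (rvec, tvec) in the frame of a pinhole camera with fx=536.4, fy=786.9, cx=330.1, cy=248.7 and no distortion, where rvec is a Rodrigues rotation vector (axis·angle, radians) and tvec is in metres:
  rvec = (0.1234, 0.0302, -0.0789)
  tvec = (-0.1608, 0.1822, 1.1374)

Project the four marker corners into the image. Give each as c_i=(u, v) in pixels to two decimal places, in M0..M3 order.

c0=(212.07, 446.84) c1=(306.00, 437.37) c2=(297.66, 300.62) c3=(201.72, 311.16)

Intrinsics K: fx=536.4, fy=786.9, cx=330.1, cy=248.7
Marker side s = 0.203 m; corners in marker frame (Z=0):
  M0 = (-0.1015, +0.1015, 0)
  M1 = (+0.1015, +0.1015, 0)
  M2 = (+0.1015, -0.1015, 0)
  M3 = (-0.1015, -0.1015, 0)
rvec = (0.1234, 0.0302, -0.0789), |rvec| = θ = 0.14955 rad = 8.569°
Rodrigues: sinθ=0.14899, 1−cosθ=0.01116; R = I + sinθ·[k]× + (1−cosθ)·[k]×²:
    [+0.99644 +0.08047 +0.02523]
    [-0.07675 +0.98929 -0.12413]
    [-0.03495 +0.12175 +0.99195]
t = (-0.1608, 0.1822, 1.1374) m
M0: Pc = R·M0+t = (-0.25377, +0.29040, +1.15330); u = 536.4·(-0.25377)/1.15330 + 330.1 = 212.0715, v = 786.9·(+0.29040)/1.15330 + 248.7 = 446.8420
M1: Pc = R·M1+t = (-0.05149, +0.27482, +1.14621); u = 536.4·(-0.05149)/1.14621 + 330.1 = 306.0019, v = 786.9·(+0.27482)/1.14621 + 248.7 = 437.3727
M2: Pc = R·M2+t = (-0.06783, +0.07400, +1.12150); u = 536.4·(-0.06783)/1.12150 + 330.1 = 297.6581, v = 786.9·(+0.07400)/1.12150 + 248.7 = 300.6201
M3: Pc = R·M3+t = (-0.27011, +0.08958, +1.12859); u = 536.4·(-0.27011)/1.12859 + 330.1 = 201.7232, v = 786.9·(+0.08958)/1.12859 + 248.7 = 311.1565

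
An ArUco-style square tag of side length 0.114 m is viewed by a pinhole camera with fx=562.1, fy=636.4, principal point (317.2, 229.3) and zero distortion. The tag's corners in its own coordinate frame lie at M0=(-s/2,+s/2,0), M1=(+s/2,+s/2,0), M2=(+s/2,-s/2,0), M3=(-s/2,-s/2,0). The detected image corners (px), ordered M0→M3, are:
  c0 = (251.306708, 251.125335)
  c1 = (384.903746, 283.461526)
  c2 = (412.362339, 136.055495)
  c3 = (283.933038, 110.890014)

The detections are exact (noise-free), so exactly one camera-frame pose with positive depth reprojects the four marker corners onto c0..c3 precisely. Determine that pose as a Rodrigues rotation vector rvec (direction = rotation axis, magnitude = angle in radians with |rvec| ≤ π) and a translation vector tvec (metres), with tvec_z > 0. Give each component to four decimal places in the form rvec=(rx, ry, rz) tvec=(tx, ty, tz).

Intrinsics K: fx=562.1, fy=636.4, cx=317.2, cy=229.3
Marker side s = 0.114 m; corners in marker frame (Z=0):
  M0 = (-0.0570, +0.0570, 0)
  M1 = (+0.0570, +0.0570, 0)
  M2 = (+0.0570, -0.0570, 0)
  M3 = (-0.0570, -0.0570, 0)
Detected image corners:
  c0 = (251.306708, 251.125335) px
  c1 = (384.903746, 283.461526) px
  c2 = (412.362339, 136.055495) px
  c3 = (283.933038, 110.890014) px
Planar DLT: solve 8×8 A·h = b for H (H[2,2]=1):
  H  [+1031.40985 -406.14082 +332.17732]
  H  [+182.65070 +1177.57760 +193.34550]
  H  [-0.35205 -0.42673 +1.00000]
B = K⁻¹H; ‖b₁‖=2.104922, ‖b₂‖=2.104922; λ = 2/(‖b₁‖+‖b₂‖) = 0.475077, sign → tz>0 ⇒ λ=+0.475077
r₁ = λ·B[:,0] = (+0.96611,+0.19661,-0.16725); r₂ = λ·B[:,1] = (-0.22886,+0.95212,-0.20273)
r₃ = r₁×r₂ = (+0.11938,+0.23414,+0.96485); SVD([r₁ r₂ r₃]) → R = UVᵀ:
  R  [+0.96611 -0.22886 +0.11938]
  R  [+0.19661 +0.95212 +0.23414]
  R  [-0.16725 -0.20273 +0.96485]
t = (+0.01266, -0.02684, +0.47508) m
tr R = 2.883072; θ = arccos((tr R − 1)/2) = 0.343635 rad = 19.689°
axis k = ((R−Rᵀ)₃₂, (R−Rᵀ)₁₃, (R−Rᵀ)₂₁) / (2 sinθ) = (-0.648341, +0.425384, +0.631429)
rvec = θ·k = (-0.222793, +0.146177, +0.216981)

rvec=(-0.2228, 0.1462, 0.2170) tvec=(0.0127, -0.0268, 0.4751)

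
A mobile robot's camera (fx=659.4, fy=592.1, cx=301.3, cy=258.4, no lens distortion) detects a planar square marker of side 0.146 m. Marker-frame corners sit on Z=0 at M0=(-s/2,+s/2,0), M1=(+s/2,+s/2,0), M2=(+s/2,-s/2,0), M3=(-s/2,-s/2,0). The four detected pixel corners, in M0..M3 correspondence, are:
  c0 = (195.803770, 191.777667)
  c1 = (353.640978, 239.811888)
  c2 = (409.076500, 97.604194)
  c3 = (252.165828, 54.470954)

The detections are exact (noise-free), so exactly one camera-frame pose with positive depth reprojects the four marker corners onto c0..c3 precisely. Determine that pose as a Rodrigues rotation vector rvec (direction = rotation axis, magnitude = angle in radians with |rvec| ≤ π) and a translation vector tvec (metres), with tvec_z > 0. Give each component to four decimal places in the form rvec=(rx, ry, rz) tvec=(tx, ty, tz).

Intrinsics K: fx=659.4, fy=592.1, cx=301.3, cy=258.4
Marker side s = 0.146 m; corners in marker frame (Z=0):
  M0 = (-0.0730, +0.0730, 0)
  M1 = (+0.0730, +0.0730, 0)
  M2 = (+0.0730, -0.0730, 0)
  M3 = (-0.0730, -0.0730, 0)
Detected image corners:
  c0 = (195.803770, 191.777667) px
  c1 = (353.640978, 239.811888) px
  c2 = (409.076500, 97.604194) px
  c3 = (252.165828, 54.470954) px
Planar DLT: solve 8×8 A·h = b for H (H[2,2]=1):
  H  [+1016.29423 -416.99511 +301.73276]
  H  [+282.39040 +940.56228 +145.00328]
  H  [-0.20347 -0.11260 +1.00000]
B = K⁻¹H; ‖b₁‖=1.741289, ‖b₂‖=1.741289; λ = 2/(‖b₁‖+‖b₂‖) = 0.574287, sign → tz>0 ⇒ λ=+0.574287
r₁ = λ·B[:,0] = (+0.93851,+0.32489,-0.11685); r₂ = λ·B[:,1] = (-0.33362,+0.94049,-0.06466)
r₃ = r₁×r₂ = (+0.08889,+0.09967,+0.99104); SVD([r₁ r₂ r₃]) → R = UVᵀ:
  R  [+0.93851 -0.33362 +0.08889]
  R  [+0.32489 +0.94049 +0.09967]
  R  [-0.11685 -0.06466 +0.99104]
t = (+0.00038, -0.10999, +0.57429) m
tr R = 2.870034; θ = arccos((tr R − 1)/2) = 0.362489 rad = 20.769°
axis k = ((R−Rᵀ)₃₂, (R−Rᵀ)₁₃, (R−Rᵀ)₂₁) / (2 sinθ) = (-0.231712, +0.290091, +0.928524)
rvec = θ·k = (-0.083993, +0.105155, +0.336580)

rvec=(-0.0840, 0.1052, 0.3366) tvec=(0.0004, -0.1100, 0.5743)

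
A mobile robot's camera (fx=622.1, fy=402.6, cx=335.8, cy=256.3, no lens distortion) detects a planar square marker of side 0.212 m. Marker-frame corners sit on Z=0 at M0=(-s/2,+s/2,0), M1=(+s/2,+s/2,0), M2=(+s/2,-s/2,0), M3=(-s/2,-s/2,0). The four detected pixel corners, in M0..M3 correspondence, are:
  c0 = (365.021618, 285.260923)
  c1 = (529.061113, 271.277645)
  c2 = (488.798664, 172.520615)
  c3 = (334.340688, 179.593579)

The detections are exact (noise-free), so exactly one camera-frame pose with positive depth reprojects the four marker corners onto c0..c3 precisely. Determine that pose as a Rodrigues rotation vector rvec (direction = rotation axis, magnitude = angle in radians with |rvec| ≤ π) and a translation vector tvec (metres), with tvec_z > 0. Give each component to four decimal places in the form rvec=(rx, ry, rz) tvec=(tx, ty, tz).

rvec=(-0.2908, -0.2042, -0.1433) tvec=(0.1188, -0.0601, 0.7762)

Intrinsics K: fx=622.1, fy=402.6, cx=335.8, cy=256.3
Marker side s = 0.212 m; corners in marker frame (Z=0):
  M0 = (-0.1060, +0.1060, 0)
  M1 = (+0.1060, +0.1060, 0)
  M2 = (+0.1060, -0.1060, 0)
  M3 = (-0.1060, -0.1060, 0)
Detected image corners:
  c0 = (365.021618, 285.260923) px
  c1 = (529.061113, 271.277645) px
  c2 = (488.798664, 172.520615) px
  c3 = (334.340688, 179.593579) px
Planar DLT: solve 8×8 A·h = b for H (H[2,2]=1):
  H  [+871.91041 +19.07931 +431.04342]
  H  [+15.26497 +402.84497 +225.12604]
  H  [+0.28317 -0.34688 +1.00000]
B = K⁻¹H; ‖b₁‖=1.288302, ‖b₂‖=1.288302; λ = 2/(‖b₁‖+‖b₂‖) = 0.776216, sign → tz>0 ⇒ λ=+0.776216
r₁ = λ·B[:,0] = (+0.96927,-0.11050,+0.21980); r₂ = λ·B[:,1] = (+0.16915,+0.94810,-0.26926)
r₃ = r₁×r₂ = (-0.17864,+0.29816,+0.93765); SVD([r₁ r₂ r₃]) → R = UVᵀ:
  R  [+0.96927 +0.16915 -0.17864]
  R  [-0.11050 +0.94810 +0.29816]
  R  [+0.21980 -0.26926 +0.93765]
t = (+0.11884, -0.06010, +0.77622) m
tr R = 2.855015; θ = arccos((tr R − 1)/2) = 0.383108 rad = 21.950°
axis k = ((R−Rᵀ)₃₂, (R−Rᵀ)₁₃, (R−Rᵀ)₂₁) / (2 sinθ) = (-0.758971, -0.532962, -0.374052)
rvec = θ·k = (-0.290768, -0.204182, -0.143302)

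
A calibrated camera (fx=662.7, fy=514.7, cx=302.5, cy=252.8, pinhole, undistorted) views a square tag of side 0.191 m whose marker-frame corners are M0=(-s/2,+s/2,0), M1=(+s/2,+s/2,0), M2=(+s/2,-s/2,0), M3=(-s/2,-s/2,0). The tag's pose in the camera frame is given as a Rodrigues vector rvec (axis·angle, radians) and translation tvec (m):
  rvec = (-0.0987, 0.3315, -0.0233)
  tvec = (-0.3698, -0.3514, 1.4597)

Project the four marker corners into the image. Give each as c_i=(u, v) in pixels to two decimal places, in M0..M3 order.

c0=(96.92, 164.99) c1=(172.27, 158.46) c2=(173.43, 91.72) c3=(98.99, 100.92)

Intrinsics K: fx=662.7, fy=514.7, cx=302.5, cy=252.8
Marker side s = 0.191 m; corners in marker frame (Z=0):
  M0 = (-0.0955, +0.0955, 0)
  M1 = (+0.0955, +0.0955, 0)
  M2 = (+0.0955, -0.0955, 0)
  M3 = (-0.0955, -0.0955, 0)
rvec = (-0.0987, 0.3315, -0.0233), |rvec| = θ = 0.34667 rad = 19.862°
Rodrigues: sinθ=0.33976, 1−cosθ=0.05949; R = I + sinθ·[k]× + (1−cosθ)·[k]×²:
    [+0.94533 +0.00664 +0.32604]
    [-0.03903 +0.99491 +0.09291]
    [-0.32376 -0.10056 +0.94078]
t = (-0.3698, -0.3514, 1.4597) m
M0: Pc = R·M0+t = (-0.45945, -0.25266, +1.48102); u = 662.7·(-0.45945)/1.48102 + 302.5 = 96.9152, v = 514.7·(-0.25266)/1.48102 + 252.8 = 164.9931
M1: Pc = R·M1+t = (-0.27889, -0.26011, +1.41918); u = 662.7·(-0.27889)/1.41918 + 302.5 = 172.2709, v = 514.7·(-0.26011)/1.41918 + 252.8 = 158.4633
M2: Pc = R·M2+t = (-0.28015, -0.45014, +1.43838); u = 662.7·(-0.28015)/1.43838 + 302.5 = 173.4256, v = 514.7·(-0.45014)/1.43838 + 252.8 = 91.7250
M3: Pc = R·M3+t = (-0.46071, -0.44269, +1.50022); u = 662.7·(-0.46071)/1.50022 + 302.5 = 98.9870, v = 514.7·(-0.44269)/1.50022 + 252.8 = 100.9221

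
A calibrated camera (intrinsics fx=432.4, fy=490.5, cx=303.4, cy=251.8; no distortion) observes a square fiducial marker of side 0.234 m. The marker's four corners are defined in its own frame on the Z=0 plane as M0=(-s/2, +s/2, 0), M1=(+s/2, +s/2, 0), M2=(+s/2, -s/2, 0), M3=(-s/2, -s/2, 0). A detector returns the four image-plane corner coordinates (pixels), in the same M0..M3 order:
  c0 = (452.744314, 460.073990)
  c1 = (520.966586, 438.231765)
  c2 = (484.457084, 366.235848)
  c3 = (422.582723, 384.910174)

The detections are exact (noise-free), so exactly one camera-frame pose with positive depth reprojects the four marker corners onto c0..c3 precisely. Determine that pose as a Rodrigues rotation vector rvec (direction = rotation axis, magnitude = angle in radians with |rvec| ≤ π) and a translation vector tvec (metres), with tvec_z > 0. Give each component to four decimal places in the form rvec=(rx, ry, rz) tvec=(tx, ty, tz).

Intrinsics K: fx=432.4, fy=490.5, cx=303.4, cy=251.8
Marker side s = 0.234 m; corners in marker frame (Z=0):
  M0 = (-0.1170, +0.1170, 0)
  M1 = (+0.1170, +0.1170, 0)
  M2 = (+0.1170, -0.1170, 0)
  M3 = (-0.1170, -0.1170, 0)
Detected image corners:
  c0 = (452.744314, 460.073990) px
  c1 = (520.966586, 438.231765) px
  c2 = (484.457084, 366.235848) px
  c3 = (422.582723, 384.910174) px
Planar DLT: solve 8×8 A·h = b for H (H[2,2]=1):
  H  [+305.77443 -68.13798 +469.54448]
  H  [-61.22279 +129.61368 +410.36227]
  H  [+0.06062 -0.44811 +1.00000]
B = K⁻¹H; ‖b₁‖=0.685357, ‖b₂‖=0.685357; λ = 2/(‖b₁‖+‖b₂‖) = 1.459093, sign → tz>0 ⇒ λ=+1.459093
r₁ = λ·B[:,0] = (+0.96975,-0.22752,+0.08845); r₂ = λ·B[:,1] = (+0.22884,+0.72121,-0.65383)
r₃ = r₁×r₂ = (+0.08497,+0.65429,+0.75146); SVD([r₁ r₂ r₃]) → R = UVᵀ:
  R  [+0.96975 +0.22884 +0.08497]
  R  [-0.22752 +0.72121 +0.65429]
  R  [+0.08845 -0.65383 +0.75146]
t = (+0.56064, +0.47168, +1.45909) m
tr R = 2.442411; θ = arccos((tr R − 1)/2) = 0.765255 rad = 43.846°
axis k = ((R−Rᵀ)₃₂, (R−Rᵀ)₁₃, (R−Rᵀ)₂₁) / (2 sinθ) = (-0.944187, -0.002506, -0.329401)
rvec = θ·k = (-0.722544, -0.001918, -0.252076)

rvec=(-0.7225, -0.0019, -0.2521) tvec=(0.5606, 0.4717, 1.4591)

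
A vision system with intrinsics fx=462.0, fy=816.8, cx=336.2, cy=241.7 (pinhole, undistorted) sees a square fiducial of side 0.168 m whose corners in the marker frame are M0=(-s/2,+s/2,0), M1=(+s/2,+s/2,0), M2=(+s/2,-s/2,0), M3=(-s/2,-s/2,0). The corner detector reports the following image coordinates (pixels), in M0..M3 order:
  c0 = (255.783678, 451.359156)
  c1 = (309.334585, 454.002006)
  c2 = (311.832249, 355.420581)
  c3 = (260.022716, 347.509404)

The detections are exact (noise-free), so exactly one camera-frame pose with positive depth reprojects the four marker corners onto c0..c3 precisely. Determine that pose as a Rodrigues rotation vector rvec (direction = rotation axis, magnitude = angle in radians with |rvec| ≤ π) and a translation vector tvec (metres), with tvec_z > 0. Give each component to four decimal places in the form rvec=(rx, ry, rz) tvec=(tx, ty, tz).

rvec=(-0.2335, -0.4728, 0.0902) tvec=(-0.1530, 0.2698, 1.3800)

Intrinsics K: fx=462.0, fy=816.8, cx=336.2, cy=241.7
Marker side s = 0.168 m; corners in marker frame (Z=0):
  M0 = (-0.0840, +0.0840, 0)
  M1 = (+0.0840, +0.0840, 0)
  M2 = (+0.0840, -0.0840, 0)
  M3 = (-0.0840, -0.0840, 0)
Detected image corners:
  c0 = (255.783678, 451.359156) px
  c1 = (309.334585, 454.002006) px
  c2 = (311.832249, 355.420581) px
  c3 = (260.022716, 347.509404) px
Planar DLT: solve 8×8 A·h = b for H (H[2,2]=1):
  H  [+404.17513 -70.04034 +284.97411]
  H  [+159.91215 +531.14349 +401.39377]
  H  [+0.31902 -0.17636 +1.00000]
B = K⁻¹H; ‖b₁‖=0.724635, ‖b₂‖=0.724635; λ = 2/(‖b₁‖+‖b₂‖) = 1.380005, sign → tz>0 ⇒ λ=+1.380005
r₁ = λ·B[:,0] = (+0.88691,+0.13990,+0.44025); r₂ = λ·B[:,1] = (-0.03210,+0.96940,-0.24338)
r₃ = r₁×r₂ = (-0.46083,+0.20172,+0.86426); SVD([r₁ r₂ r₃]) → R = UVᵀ:
  R  [+0.88691 -0.03210 -0.46083]
  R  [+0.13990 +0.96940 +0.20172]
  R  [+0.44025 -0.24338 +0.86426]
t = (-0.15301, +0.26981, +1.38001) m
tr R = 2.720571; θ = arccos((tr R − 1)/2) = 0.534967 rad = 30.651°
axis k = ((R−Rᵀ)₃₂, (R−Rᵀ)₁₃, (R−Rᵀ)₂₁) / (2 sinθ) = (-0.436534, -0.883731, +0.168694)
rvec = θ·k = (-0.233532, -0.472767, +0.090246)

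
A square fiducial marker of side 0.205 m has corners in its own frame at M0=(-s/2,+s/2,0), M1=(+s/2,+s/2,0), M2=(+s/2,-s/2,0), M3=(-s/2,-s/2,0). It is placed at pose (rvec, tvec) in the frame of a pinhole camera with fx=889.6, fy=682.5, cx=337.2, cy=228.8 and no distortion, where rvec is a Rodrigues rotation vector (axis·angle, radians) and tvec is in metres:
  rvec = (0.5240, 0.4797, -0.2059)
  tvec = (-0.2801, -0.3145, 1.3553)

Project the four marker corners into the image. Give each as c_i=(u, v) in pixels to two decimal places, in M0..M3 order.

Intrinsics K: fx=889.6, fy=682.5, cx=337.2, cy=228.8
Marker side s = 0.205 m; corners in marker frame (Z=0):
  M0 = (-0.1025, +0.1025, 0)
  M1 = (+0.1025, +0.1025, 0)
  M2 = (+0.1025, -0.1025, 0)
  M3 = (-0.1025, -0.1025, 0)
rvec = (0.5240, 0.4797, -0.2059), |rvec| = θ = 0.73965 rad = 42.379°
Rodrigues: sinθ=0.67403, 1−cosθ=0.26130; R = I + sinθ·[k]× + (1−cosθ)·[k]×²:
    [+0.86985 +0.30769 +0.38561]
    [-0.06758 +0.84861 -0.52469]
    [-0.48867 +0.43034 +0.75895]
t = (-0.2801, -0.3145, 1.3553) m
M0: Pc = R·M0+t = (-0.33772, -0.22059, +1.44950); u = 889.6·(-0.33772)/1.44950 + 337.2 = 129.9305, v = 682.5·(-0.22059)/1.44950 + 228.8 = 124.9343
M1: Pc = R·M1+t = (-0.15940, -0.23444, +1.34932); u = 889.6·(-0.15940)/1.34932 + 337.2 = 232.1066, v = 682.5·(-0.23444)/1.34932 + 228.8 = 110.2157
M2: Pc = R·M2+t = (-0.22248, -0.40841, +1.26110); u = 889.6·(-0.22248)/1.26110 + 337.2 = 180.2601, v = 682.5·(-0.40841)/1.26110 + 228.8 = 7.7716
M3: Pc = R·M3+t = (-0.40080, -0.39456, +1.36128); u = 889.6·(-0.40080)/1.36128 + 337.2 = 75.2778, v = 682.5·(-0.39456)/1.36128 + 228.8 = 30.9829

c0=(129.93, 124.93) c1=(232.11, 110.22) c2=(180.26, 7.77) c3=(75.28, 30.98)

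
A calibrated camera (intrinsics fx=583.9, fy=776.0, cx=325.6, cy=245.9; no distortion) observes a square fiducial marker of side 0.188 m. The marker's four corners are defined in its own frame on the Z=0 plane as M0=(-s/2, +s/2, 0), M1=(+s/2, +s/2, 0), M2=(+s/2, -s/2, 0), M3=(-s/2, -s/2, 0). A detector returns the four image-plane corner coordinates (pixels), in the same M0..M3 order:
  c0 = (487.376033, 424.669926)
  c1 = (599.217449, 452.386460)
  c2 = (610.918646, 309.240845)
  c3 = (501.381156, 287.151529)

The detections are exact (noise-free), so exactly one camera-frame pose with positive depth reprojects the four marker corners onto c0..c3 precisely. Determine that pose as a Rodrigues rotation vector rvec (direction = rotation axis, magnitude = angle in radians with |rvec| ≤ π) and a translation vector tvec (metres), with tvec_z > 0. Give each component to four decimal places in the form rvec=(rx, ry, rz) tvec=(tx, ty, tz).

rvec=(-0.1548, 0.1868, 0.1623) tvec=(0.3963, 0.1621, 1.0366)

Intrinsics K: fx=583.9, fy=776.0, cx=325.6, cy=245.9
Marker side s = 0.188 m; corners in marker frame (Z=0):
  M0 = (-0.0940, +0.0940, 0)
  M1 = (+0.0940, +0.0940, 0)
  M2 = (+0.0940, -0.0940, 0)
  M3 = (-0.0940, -0.0940, 0)
Detected image corners:
  c0 = (487.376033, 424.669926) px
  c1 = (599.217449, 452.386460) px
  c2 = (610.918646, 309.240845) px
  c3 = (501.381156, 287.151529) px
Planar DLT: solve 8×8 A·h = b for H (H[2,2]=1):
  H  [+484.39415 -141.45107 +548.81642]
  H  [+62.38353 +697.28108 +367.26457]
  H  [-0.18974 -0.13275 +1.00000]
B = K⁻¹H; ‖b₁‖=0.964725, ‖b₂‖=0.964725; λ = 2/(‖b₁‖+‖b₂‖) = 1.036565, sign → tz>0 ⇒ λ=+1.036565
r₁ = λ·B[:,0] = (+0.96959,+0.14565,-0.19668); r₂ = λ·B[:,1] = (-0.17438,+0.97502,-0.13760)
r₃ = r₁×r₂ = (+0.17172,+0.16771,+0.97077); SVD([r₁ r₂ r₃]) → R = UVᵀ:
  R  [+0.96959 -0.17438 +0.17172]
  R  [+0.14565 +0.97502 +0.16771]
  R  [-0.19668 -0.13760 +0.97077]
t = (+0.39626, +0.16212, +1.03656) m
tr R = 2.915372; θ = arccos((tr R − 1)/2) = 0.291945 rad = 16.727°
axis k = ((R−Rᵀ)₃₂, (R−Rᵀ)₁₃, (R−Rᵀ)₂₁) / (2 sinθ) = (-0.530396, +0.639983, +0.555969)
rvec = θ·k = (-0.154847, +0.186840, +0.162313)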